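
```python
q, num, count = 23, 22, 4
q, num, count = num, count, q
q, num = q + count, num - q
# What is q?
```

Trace:
`q, num, count = 23, 22, 4` → q = 23; num = 22; count = 4
`q, num, count = num, count, q` → q = 22; num = 4; count = 23
`q, num = q + count, num - q` → q = 45; num = -18
So q = 45

Answer: 45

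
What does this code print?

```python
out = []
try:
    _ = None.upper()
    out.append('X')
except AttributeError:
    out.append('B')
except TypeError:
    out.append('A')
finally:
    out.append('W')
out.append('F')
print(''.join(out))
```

Execution trace: 'B' (except AttributeError) → 'W' (finally) → 'F' (after the try/except). Output: BWF

Answer: BWF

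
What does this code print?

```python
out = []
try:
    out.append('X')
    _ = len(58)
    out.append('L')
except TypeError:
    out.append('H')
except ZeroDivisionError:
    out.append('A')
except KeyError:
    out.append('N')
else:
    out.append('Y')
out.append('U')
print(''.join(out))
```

Execution trace: 'X' (try body) → 'H' (except TypeError) → 'U' (after the try/except). Output: XHU

Answer: XHU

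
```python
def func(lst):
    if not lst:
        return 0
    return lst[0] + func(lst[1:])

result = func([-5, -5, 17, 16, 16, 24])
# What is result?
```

(-5) + (-5) + 17 + 16 + 16 + 24 + 0 = 63

Answer: 63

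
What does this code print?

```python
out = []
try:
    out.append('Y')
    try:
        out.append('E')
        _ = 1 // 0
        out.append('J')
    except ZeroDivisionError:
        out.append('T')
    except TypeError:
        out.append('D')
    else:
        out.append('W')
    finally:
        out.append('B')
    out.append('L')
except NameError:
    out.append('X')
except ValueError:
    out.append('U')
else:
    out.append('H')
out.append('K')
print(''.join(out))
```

Execution trace: 'Y' (try body) → 'E' (inner try body) → 'T' (inner except ZeroDivisionError) → 'B' (inner finally) → 'L' (try body, no exception) → 'H' (else) → 'K' (after the try/except). Output: YETBLHK

Answer: YETBLHK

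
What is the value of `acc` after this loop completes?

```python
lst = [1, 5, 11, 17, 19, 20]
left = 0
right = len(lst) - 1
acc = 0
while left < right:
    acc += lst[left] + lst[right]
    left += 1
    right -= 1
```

Sum of pairs from ends
`acc` takes the values: 0 → 21 → 45 → 73

Answer: 73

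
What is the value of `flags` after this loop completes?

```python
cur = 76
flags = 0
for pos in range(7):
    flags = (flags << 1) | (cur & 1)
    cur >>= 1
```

Reverse lowest 7 bits of 76
`flags` takes the values: 0 → 1 → 3 → 6 → 12 → 25

Answer: 25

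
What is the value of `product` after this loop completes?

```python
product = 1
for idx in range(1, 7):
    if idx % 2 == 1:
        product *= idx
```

Product of odd numbers 1 to 6
`product` takes the values: 1 → 3 → 15

Answer: 15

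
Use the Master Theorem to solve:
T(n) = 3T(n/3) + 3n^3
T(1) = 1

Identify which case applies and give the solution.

a=3, b=3, f(n)=3n^3. log_3(3) = 1. Since c=3 > 1 and the regularity condition holds (3(n/3)^3 = (3/3^3)n^3 with 3/3^3 < 1), Case 3 applies: T(n) = Θ(f(n)) = O(n^3).

Answer: O(n^3) - Case 3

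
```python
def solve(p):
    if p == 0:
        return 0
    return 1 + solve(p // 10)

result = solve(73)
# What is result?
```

Count of digits of 73: 2

Answer: 2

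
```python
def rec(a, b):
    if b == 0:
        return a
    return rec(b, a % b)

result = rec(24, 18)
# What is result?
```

rec(24, 18) -> rec(18, 6) -> rec(6, 0) -> 6

Answer: 6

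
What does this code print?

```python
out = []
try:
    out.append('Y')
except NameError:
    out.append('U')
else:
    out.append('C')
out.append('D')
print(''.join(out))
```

Execution trace: 'Y' (try body, no exception) → 'C' (else) → 'D' (after the try/except). Output: YCD

Answer: YCD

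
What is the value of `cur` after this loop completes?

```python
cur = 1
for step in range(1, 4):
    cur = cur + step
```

Start at 1, add 1 through 3
`cur` takes the values: 1 → 2 → 4 → 7

Answer: 7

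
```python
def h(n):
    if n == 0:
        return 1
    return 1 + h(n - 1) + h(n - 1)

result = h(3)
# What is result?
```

h(n) = 1 + 2·h(n-1), h(0)=1. Closed form: (1+1)·2^3 - 1 = 15.

Answer: 15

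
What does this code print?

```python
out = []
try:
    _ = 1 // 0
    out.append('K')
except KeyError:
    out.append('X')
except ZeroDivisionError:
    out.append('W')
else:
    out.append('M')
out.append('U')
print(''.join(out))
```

Execution trace: 'W' (except ZeroDivisionError) → 'U' (after the try/except). Output: WU

Answer: WU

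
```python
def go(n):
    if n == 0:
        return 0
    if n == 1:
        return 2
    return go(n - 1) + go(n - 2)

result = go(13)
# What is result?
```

Build up from base cases: go(0)=0, go(1)=2, go(2)=2, go(3)=4, go(4)=6, go(5)=10, go(6)=16, ..., go(13)=466

Answer: 466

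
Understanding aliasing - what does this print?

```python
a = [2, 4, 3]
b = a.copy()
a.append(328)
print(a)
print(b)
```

Key concept: list.copy() creates independent copy.
Step by step:
`a = [2, 4, 3]` → a = [2, 4, 3]
`b = a.copy()` → b = [2, 4, 3]
`a.append(328)` → a = [2, 4, 3, 328]
`print(a)` → prints [2, 4, 3, 328]
`print(b)` → prints [2, 4, 3]

Answer:
[2, 4, 3, 328]
[2, 4, 3]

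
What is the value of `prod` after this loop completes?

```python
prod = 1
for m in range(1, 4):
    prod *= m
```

3! = 6
`prod` takes the values: 1 → 2 → 6

Answer: 6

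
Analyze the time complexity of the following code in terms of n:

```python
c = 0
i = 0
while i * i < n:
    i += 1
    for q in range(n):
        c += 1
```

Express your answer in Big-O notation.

Each loop level contributes: √n × n. Multiplying the contributions gives O(n√n).

Answer: O(n√n)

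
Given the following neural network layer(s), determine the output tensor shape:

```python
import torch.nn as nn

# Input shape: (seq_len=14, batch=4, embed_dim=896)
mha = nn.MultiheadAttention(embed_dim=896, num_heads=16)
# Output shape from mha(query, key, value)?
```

Input: (14, 4, 896) -> Output: (14, 4, 896)

Answer: (14, 4, 896)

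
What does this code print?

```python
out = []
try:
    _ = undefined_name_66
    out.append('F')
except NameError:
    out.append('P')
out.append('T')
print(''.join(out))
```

Execution trace: 'P' (except NameError) → 'T' (after the try/except). Output: PT

Answer: PT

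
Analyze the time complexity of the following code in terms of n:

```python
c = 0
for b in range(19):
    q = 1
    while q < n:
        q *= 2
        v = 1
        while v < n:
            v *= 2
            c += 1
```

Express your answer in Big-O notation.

Each loop level contributes: 1 × log n × log n. Multiplying the contributions gives O(log² n).

Answer: O(log² n)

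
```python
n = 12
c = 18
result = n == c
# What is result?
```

Trace:
`n = 12` → n = 12
`c = 18` → c = 18
`result = n == c` → result = False
So result = False

Answer: False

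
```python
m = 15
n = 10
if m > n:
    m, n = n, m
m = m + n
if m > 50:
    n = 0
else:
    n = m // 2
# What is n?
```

Trace:
`m = 15` → m = 15
`n = 10` → n = 10
`if m > n: ...` → m > n is True → m = 10; n = 15
`m = m + n` → m = 25
`if m > 50: ...` → m > 50 is False, take else branch → n = 12
So n = 12

Answer: 12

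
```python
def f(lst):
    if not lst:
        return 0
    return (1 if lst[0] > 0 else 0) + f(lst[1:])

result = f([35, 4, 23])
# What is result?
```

Count of positive elements in [35, 4, 23] = 3

Answer: 3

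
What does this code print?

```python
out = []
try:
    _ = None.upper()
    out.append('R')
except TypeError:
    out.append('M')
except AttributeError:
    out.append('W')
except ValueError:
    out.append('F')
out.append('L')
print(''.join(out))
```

Execution trace: 'W' (except AttributeError) → 'L' (after the try/except). Output: WL

Answer: WL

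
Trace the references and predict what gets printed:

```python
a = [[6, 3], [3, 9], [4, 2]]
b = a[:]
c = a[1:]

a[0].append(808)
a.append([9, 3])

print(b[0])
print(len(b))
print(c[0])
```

Key concept: slice with nested mutation.
Step by step:
`a = [[6, 3], [3, 9], [4, 2]]` → a = [[6, 3], [3, 9], [4, 2]]
`b = a[:]` → b = [[6, 3], [3, 9], [4, 2]]
`c = a[1:]` → c = [[3, 9], [4, 2]]
`a[0].append(808)` → a = [[6, 3, 808], [3, 9], [4, 2]]; b = [[6, 3, 808], [3, 9], [4, 2]]
`a.append([9, 3])` → a = [[6, 3, 808], [3, 9], [4, 2], [9, 3]]
`print(b[0])` → prints [6, 3, 808]
`print(len(b))` → prints 3
`print(c[0])` → prints [3, 9]

Answer:
[6, 3, 808]
3
[3, 9]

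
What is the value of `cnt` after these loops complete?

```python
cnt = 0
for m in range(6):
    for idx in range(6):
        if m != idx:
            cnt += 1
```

6² - 6 (exclude diagonal)
`cnt` takes the values: 0 → 1 → 2 → 3 → 4 → 5 → 6 → 7 → 8 → 9 → 10 → 11 → 12 → 13 → 14 → 15 → 16 → 17 → 18 → 19 → 20 → 21 → 22 → 23 → 24 → 25 → 26 → 27 → 28 → 29 → 30

Answer: 30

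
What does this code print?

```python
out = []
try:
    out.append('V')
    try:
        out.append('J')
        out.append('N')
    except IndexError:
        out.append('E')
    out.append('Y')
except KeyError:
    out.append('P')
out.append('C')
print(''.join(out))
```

Execution trace: 'V' (try body) → 'J' (inner try body) → 'N' (inner try body, no exception) → 'Y' (try body, no exception) → 'C' (after the try/except). Output: VJNYC

Answer: VJNYC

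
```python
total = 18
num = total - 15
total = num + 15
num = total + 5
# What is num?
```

Trace:
`total = 18` → total = 18
`num = total - 15` → num = 3
`total = num + 15` → total = 18
`num = total + 5` → num = 23
So num = 23

Answer: 23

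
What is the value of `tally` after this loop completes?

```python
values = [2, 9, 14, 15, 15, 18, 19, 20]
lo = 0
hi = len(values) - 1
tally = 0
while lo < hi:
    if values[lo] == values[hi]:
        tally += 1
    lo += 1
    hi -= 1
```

Count matching pairs from ends
`tally` takes the values: 0 → 1

Answer: 1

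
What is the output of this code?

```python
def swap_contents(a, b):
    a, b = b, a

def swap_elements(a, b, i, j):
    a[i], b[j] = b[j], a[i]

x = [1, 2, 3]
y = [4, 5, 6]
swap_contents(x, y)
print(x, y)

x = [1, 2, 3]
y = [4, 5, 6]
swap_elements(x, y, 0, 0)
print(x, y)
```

Key concept: parameter rebinding vs mutation.
Step by step:
`x = [1, 2, 3]` → x = [1, 2, 3]
`y = [4, 5, 6]` → y = [4, 5, 6]
`swap_contents(x, y)` → no visible change to tracked variables
`print(x, y)` → prints [1, 2, 3] [4, 5, 6]
`x = [1, 2, 3]` → x = [1, 2, 3]
`y = [4, 5, 6]` → y = [4, 5, 6]
`swap_elements(x, y, 0, 0)` → x = [4, 2, 3]; y = [1, 5, 6]
`print(x, y)` → prints [4, 2, 3] [1, 5, 6]

Answer:
[1, 2, 3] [4, 5, 6]
[4, 2, 3] [1, 5, 6]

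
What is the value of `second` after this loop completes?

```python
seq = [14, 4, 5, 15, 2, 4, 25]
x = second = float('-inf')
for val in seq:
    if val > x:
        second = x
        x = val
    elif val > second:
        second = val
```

Second largest (with repeats) in [14, 4, 5, 15, 2, 4, 25]
`second` takes the values: -inf → 4 → 5 → 14 → 15

Answer: 15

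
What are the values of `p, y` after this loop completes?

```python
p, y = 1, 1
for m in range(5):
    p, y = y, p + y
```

Fibonacci: after 5 iterations
`p, y` takes the values: (1, 1) → (1, 2) → (2, 3) → (3, 5) → (5, 8) → (8, 13)

Answer: 8, 13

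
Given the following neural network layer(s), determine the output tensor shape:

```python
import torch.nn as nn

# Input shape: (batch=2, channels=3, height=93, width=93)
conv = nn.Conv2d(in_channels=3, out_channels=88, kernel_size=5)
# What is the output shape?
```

Input: (2, 3, 93, 93) -> Output: (2, 88, 89, 89)

Answer: (2, 88, 89, 89)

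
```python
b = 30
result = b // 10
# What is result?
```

Trace:
`b = 30` → b = 30
`result = b // 10` → result = 3
So result = 3

Answer: 3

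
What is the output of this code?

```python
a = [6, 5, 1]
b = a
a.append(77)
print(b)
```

Key concept: basic list aliasing.
Step by step:
`a = [6, 5, 1]` → a = [6, 5, 1]
`b = a` → b = [6, 5, 1] (same object as a)
`a.append(77)` → a = [6, 5, 1, 77] (same object as b); b = [6, 5, 1, 77] (same object as a)
`print(b)` → prints [6, 5, 1, 77]

Answer: [6, 5, 1, 77]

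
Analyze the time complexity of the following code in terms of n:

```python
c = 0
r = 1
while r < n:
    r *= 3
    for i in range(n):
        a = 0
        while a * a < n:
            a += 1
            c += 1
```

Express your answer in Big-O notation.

Each loop level contributes: log n × n × √n. Multiplying the contributions gives O(n√n log n).

Answer: O(n√n log n)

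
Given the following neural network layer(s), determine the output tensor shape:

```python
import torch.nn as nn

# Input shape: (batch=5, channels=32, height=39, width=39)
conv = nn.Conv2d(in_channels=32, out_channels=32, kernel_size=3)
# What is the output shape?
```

Input: (5, 32, 39, 39) -> Output: (5, 32, 37, 37)

Answer: (5, 32, 37, 37)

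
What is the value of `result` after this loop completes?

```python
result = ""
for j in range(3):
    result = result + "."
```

Repeat '.' 3 times
`result` takes the values: "" → "." → ".." → "..."

Answer: "..."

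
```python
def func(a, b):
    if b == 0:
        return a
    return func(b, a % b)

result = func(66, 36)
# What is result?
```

func(66, 36) -> func(36, 30) -> func(30, 6) -> func(6, 0) -> 6

Answer: 6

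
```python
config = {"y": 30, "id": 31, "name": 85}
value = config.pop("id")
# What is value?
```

Trace:
`config = {"y": 30, "id": 31, "name": 85}` → config = {'y': 30, 'id': 31, 'name': 85}
`value = config.pop("id")` → config = {'y': 30, 'name': 85}; value = 31
So value = 31

Answer: 31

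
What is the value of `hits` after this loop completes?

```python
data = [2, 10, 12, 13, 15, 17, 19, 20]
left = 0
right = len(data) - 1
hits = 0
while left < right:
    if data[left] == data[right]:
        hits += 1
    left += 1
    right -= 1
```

Count matching pairs from ends
`hits` takes the values: 0

Answer: 0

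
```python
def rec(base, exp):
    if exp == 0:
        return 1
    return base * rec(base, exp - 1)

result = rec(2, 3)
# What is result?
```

rec(2, 3) = 2 * 2 * 2 = 8

Answer: 8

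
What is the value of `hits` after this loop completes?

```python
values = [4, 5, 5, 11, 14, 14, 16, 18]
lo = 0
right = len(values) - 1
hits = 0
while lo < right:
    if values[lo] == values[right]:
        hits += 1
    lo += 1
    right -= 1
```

Count matching pairs from ends
`hits` takes the values: 0

Answer: 0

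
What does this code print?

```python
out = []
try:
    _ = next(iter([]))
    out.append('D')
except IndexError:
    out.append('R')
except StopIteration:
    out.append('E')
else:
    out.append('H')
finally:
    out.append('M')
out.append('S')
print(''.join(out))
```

Execution trace: 'E' (except StopIteration) → 'M' (finally) → 'S' (after the try/except). Output: EMS

Answer: EMS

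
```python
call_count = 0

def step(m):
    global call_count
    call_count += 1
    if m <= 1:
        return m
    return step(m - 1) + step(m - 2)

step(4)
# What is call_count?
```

Calls(m) = 1 + Calls(m-1) + Calls(m-2); Calls(0)=Calls(1)=1. For m=4 this gives 9.

Answer: 9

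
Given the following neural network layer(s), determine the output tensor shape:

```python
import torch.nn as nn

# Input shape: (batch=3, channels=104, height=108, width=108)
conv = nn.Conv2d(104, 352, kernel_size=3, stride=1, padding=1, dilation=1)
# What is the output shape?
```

Input: (3, 104, 108, 108) -> Output: (3, 352, 108, 108)

Answer: (3, 352, 108, 108)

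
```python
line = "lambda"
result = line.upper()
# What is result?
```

Trace:
`line = "lambda"` → line = 'lambda'
`result = line.upper()` → result = 'LAMBDA'
So result = 'LAMBDA'

Answer: 'LAMBDA'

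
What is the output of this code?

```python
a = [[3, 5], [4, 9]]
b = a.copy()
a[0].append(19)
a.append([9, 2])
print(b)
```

Key concept: shallow copy with nested lists.
Step by step:
`a = [[3, 5], [4, 9]]` → a = [[3, 5], [4, 9]]
`b = a.copy()` → b = [[3, 5], [4, 9]]
`a[0].append(19)` → a = [[3, 5, 19], [4, 9]]; b = [[3, 5, 19], [4, 9]]
`a.append([9, 2])` → a = [[3, 5, 19], [4, 9], [9, 2]]
`print(b)` → prints [[3, 5, 19], [4, 9]]

Answer: [[3, 5, 19], [4, 9]]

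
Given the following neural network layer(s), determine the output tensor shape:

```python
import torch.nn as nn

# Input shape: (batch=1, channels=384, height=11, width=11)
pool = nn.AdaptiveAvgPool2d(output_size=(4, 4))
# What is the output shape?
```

Input: (1, 384, 11, 11) -> Output: (1, 384, 4, 4)

Answer: (1, 384, 4, 4)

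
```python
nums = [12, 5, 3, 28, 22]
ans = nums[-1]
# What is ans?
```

Trace:
`nums = [12, 5, 3, 28, 22]` → nums = [12, 5, 3, 28, 22]
`ans = nums[-1]` → ans = 22
So ans = 22

Answer: 22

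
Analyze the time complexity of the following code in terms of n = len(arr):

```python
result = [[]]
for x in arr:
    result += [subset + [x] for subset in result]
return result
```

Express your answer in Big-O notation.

This is subset (power-set) generation — 2^n subsets, each materialised as a list of up to n elements. Time complexity: O(n · 2^n).

Answer: O(n · 2^n)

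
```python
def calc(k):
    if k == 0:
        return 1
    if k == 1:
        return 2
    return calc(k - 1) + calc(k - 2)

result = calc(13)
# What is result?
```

Build up from base cases: calc(0)=1, calc(1)=2, calc(2)=3, calc(3)=5, calc(4)=8, calc(5)=13, calc(6)=21, ..., calc(13)=610

Answer: 610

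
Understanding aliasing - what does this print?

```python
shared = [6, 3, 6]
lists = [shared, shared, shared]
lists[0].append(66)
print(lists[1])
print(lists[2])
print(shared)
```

Key concept: list of same reference.
Step by step:
`shared = [6, 3, 6]` → shared = [6, 3, 6]
`lists = [shared, shared, shared]` → lists = [[6, 3, 6], [6, 3, 6], [6, 3, 6]]
`lists[0].append(66)` → shared = [6, 3, 6, 66]; lists = [[6, 3, 6, 66], [6, 3, 6, 66], [6, 3, 6, 66]]
`print(lists[1])` → prints [6, 3, 6, 66]
`print(lists[2])` → prints [6, 3, 6, 66]
`print(shared)` → prints [6, 3, 6, 66]

Answer:
[6, 3, 6, 66]
[6, 3, 6, 66]
[6, 3, 6, 66]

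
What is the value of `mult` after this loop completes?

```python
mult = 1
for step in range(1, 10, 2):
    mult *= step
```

Product of 1, 3, 5, ... up to 9
`mult` takes the values: 1 → 3 → 15 → 105 → 945

Answer: 945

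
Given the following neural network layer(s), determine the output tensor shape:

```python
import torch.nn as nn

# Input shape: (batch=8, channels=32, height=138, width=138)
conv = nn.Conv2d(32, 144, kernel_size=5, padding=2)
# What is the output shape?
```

Input: (8, 32, 138, 138) -> Output: (8, 144, 138, 138)

Answer: (8, 144, 138, 138)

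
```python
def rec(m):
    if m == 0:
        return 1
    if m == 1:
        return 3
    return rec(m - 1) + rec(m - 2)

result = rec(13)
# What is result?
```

Build up from base cases: rec(0)=1, rec(1)=3, rec(2)=4, rec(3)=7, rec(4)=11, rec(5)=18, rec(6)=29, ..., rec(13)=843

Answer: 843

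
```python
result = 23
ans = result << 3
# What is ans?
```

Trace:
`result = 23` → result = 23
`ans = result << 3` → ans = 184
So ans = 184

Answer: 184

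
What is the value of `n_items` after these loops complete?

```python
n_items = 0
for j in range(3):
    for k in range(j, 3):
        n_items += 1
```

Upper triangle: 3 + 2 + ... + 1
`n_items` takes the values: 0 → 1 → 2 → 3 → 4 → 5 → 6

Answer: 6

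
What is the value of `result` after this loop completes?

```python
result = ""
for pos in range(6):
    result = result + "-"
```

Repeat '-' 6 times
`result` takes the values: "" → "-" → "--" → "---" → "----" → "-----" → "------"

Answer: "------"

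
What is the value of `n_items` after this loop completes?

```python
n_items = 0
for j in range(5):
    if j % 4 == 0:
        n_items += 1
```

Count numbers divisible by 4 in range(5)
`n_items` takes the values: 0 → 1 → 2

Answer: 2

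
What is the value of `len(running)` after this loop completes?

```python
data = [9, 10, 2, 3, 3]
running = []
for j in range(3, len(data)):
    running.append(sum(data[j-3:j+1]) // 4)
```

Number of 4-element averages
`running` takes the values: [] → [6] → [6, 4]
So `len(running)` = 2

Answer: 2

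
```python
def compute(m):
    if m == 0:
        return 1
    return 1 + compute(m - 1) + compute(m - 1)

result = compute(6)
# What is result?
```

compute(m) = 1 + 2·compute(m-1), compute(0)=1. Closed form: (1+1)·2^6 - 1 = 127.

Answer: 127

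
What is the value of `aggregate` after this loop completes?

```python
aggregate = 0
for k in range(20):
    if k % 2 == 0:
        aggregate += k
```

Sum of even numbers 0 to 19
`aggregate` takes the values: 0 → 2 → 6 → 12 → 20 → 30 → 42 → 56 → 72 → 90

Answer: 90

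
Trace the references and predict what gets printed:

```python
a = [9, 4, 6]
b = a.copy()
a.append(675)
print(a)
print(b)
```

Key concept: list.copy() creates independent copy.
Step by step:
`a = [9, 4, 6]` → a = [9, 4, 6]
`b = a.copy()` → b = [9, 4, 6]
`a.append(675)` → a = [9, 4, 6, 675]
`print(a)` → prints [9, 4, 6, 675]
`print(b)` → prints [9, 4, 6]

Answer:
[9, 4, 6, 675]
[9, 4, 6]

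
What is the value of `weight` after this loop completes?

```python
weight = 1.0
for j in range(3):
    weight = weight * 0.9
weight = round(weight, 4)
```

Exponential decay: 1.0 * 0.9^3
`weight` takes the values: 1.0 → 0.9 → 0.81 → 0.729

Answer: 0.729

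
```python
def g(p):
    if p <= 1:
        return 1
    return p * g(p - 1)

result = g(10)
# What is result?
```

g(10) = 10 * 9 * 8 * 7 * 6 * 5 * 4 * 3 * 2 * 1 = 3628800

Answer: 3628800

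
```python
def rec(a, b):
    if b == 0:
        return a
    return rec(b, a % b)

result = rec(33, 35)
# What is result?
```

rec(33, 35) -> rec(35, 33) -> rec(33, 2) -> rec(2, 1) -> rec(1, 0) -> 1

Answer: 1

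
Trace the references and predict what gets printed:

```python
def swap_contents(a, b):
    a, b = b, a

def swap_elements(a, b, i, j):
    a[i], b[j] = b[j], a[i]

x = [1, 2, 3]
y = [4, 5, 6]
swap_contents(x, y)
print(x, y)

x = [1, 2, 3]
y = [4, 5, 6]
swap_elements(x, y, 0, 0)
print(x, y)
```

Key concept: parameter rebinding vs mutation.
Step by step:
`x = [1, 2, 3]` → x = [1, 2, 3]
`y = [4, 5, 6]` → y = [4, 5, 6]
`swap_contents(x, y)` → no visible change to tracked variables
`print(x, y)` → prints [1, 2, 3] [4, 5, 6]
`x = [1, 2, 3]` → x = [1, 2, 3]
`y = [4, 5, 6]` → y = [4, 5, 6]
`swap_elements(x, y, 0, 0)` → x = [4, 2, 3]; y = [1, 5, 6]
`print(x, y)` → prints [4, 2, 3] [1, 5, 6]

Answer:
[1, 2, 3] [4, 5, 6]
[4, 2, 3] [1, 5, 6]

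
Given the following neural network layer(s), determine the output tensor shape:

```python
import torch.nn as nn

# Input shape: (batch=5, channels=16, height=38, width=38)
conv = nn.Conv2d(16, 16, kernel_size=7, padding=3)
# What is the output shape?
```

Input: (5, 16, 38, 38) -> Output: (5, 16, 38, 38)

Answer: (5, 16, 38, 38)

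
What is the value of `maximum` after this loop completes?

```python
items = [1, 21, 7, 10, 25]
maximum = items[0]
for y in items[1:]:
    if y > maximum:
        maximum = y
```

Maximum of [1, 21, 7, 10, 25]
`maximum` takes the values: 1 → 21 → 25

Answer: 25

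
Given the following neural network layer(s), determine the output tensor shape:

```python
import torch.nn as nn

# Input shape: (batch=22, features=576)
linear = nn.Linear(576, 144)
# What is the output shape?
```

Input: (22, 576) -> Output: (22, 144)

Answer: (22, 144)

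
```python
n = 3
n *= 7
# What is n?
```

Trace:
`n = 3` → n = 3
`n *= 7` → n = 21
So n = 21

Answer: 21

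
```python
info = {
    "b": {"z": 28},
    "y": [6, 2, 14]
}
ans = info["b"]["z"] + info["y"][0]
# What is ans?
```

Trace:
`info = { ...` → info = {'b': {'z': 28}, 'y': [6, 2, 14]}
`ans = info["b"]["z"] + info["y"][0]` → ans = 34
So ans = 34

Answer: 34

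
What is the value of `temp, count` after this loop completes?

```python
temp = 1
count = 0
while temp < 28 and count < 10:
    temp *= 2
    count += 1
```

Double until >= 28 or 10 iterations
`temp, count` takes the values: (1, 0) → (2, 0) → (2, 1) → (4, 1) → (4, 2) → (8, 2) → (8, 3) → (16, 3) → (16, 4) → (32, 4) → (32, 5)

Answer: 32, 5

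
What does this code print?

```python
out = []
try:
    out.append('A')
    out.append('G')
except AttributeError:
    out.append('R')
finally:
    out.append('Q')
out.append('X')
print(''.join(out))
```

Execution trace: 'A' (try body) → 'G' (try body, no exception) → 'Q' (finally) → 'X' (after the try/except). Output: AGQX

Answer: AGQX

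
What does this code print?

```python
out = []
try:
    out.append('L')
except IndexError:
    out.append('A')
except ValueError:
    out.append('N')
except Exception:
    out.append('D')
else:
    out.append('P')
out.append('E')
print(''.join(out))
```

Execution trace: 'L' (try body, no exception) → 'P' (else) → 'E' (after the try/except). Output: LPE

Answer: LPE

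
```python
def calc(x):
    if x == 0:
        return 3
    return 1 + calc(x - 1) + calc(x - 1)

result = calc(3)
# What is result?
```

calc(x) = 1 + 2·calc(x-1), calc(0)=3. Closed form: (3+1)·2^3 - 1 = 31.

Answer: 31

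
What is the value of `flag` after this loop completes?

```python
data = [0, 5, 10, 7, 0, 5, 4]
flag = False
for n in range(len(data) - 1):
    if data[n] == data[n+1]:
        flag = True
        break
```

Check consecutive duplicates in [0, 5, 10, 7, 0, 5, 4]
`flag` takes the values: False

Answer: False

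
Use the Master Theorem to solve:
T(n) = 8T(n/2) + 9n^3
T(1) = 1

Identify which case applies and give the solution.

a=8, b=2, f(n)=9n^3. log_2(8) = 3. Since c=3 = 3, Case 2 applies: T(n) = Θ(n^log_b(a) · log n) = O(n^3 log n).

Answer: O(n^3 log n) - Case 2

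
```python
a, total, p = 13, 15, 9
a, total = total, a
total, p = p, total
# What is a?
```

Trace:
`a, total, p = 13, 15, 9` → a = 13; total = 15; p = 9
`a, total = total, a` → a = 15; total = 13
`total, p = p, total` → total = 9; p = 13
So a = 15

Answer: 15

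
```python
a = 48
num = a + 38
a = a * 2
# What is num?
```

Trace:
`a = 48` → a = 48
`num = a + 38` → num = 86
`a = a * 2` → a = 96
So num = 86

Answer: 86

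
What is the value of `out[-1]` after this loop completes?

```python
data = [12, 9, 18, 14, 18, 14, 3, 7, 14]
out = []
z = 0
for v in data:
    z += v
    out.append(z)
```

Cumulative sum ends at 109
`out` takes the values: [] → [12] → [12, 21] → [12, 21, 39] → [12, 21, 39, 53] → [12, 21, 39, 53, 71] → [12, 21, 39, 53, 71, 85] → [12, 21, 39, 53, 71, 85, 88] → [12, 21, 39, 53, 71, 85, 88, 95] → [12, 21, 39, 53, 71, 85, 88, 95, 109]
So `out[-1]` = 109

Answer: 109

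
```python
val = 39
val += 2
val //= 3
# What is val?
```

Trace:
`val = 39` → val = 39
`val += 2` → val = 41
`val //= 3` → val = 13
So val = 13

Answer: 13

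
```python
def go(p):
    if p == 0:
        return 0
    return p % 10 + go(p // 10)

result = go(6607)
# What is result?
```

Sum of digits of 6607: 7 + 0 + 6 + 6 = 19

Answer: 19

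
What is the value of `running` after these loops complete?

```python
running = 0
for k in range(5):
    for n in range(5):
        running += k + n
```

Sum of all k+n for k,n in 5x5
`running` takes the values: 0 → 1 → 3 → 6 → 10 → 11 → 13 → 16 → 20 → 25 → 27 → 30 → 34 → 39 → 45 → 48 → 52 → 57 → 63 → 70 → 74 → 79 → 85 → 92 → 100

Answer: 100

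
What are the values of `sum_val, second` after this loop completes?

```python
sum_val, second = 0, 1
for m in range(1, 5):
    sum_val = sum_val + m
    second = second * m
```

Sum and factorial of 1 to 4
`sum_val, second` takes the values: (0, 1) → (1, 1) → (3, 1) → (3, 2) → (6, 2) → (6, 6) → (10, 6) → (10, 24)

Answer: 10, 24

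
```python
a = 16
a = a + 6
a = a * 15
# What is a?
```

Trace:
`a = 16` → a = 16
`a = a + 6` → a = 22
`a = a * 15` → a = 330
So a = 330

Answer: 330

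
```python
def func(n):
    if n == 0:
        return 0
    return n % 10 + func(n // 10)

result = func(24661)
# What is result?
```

Sum of digits of 24661: 1 + 6 + 6 + 4 + 2 = 19

Answer: 19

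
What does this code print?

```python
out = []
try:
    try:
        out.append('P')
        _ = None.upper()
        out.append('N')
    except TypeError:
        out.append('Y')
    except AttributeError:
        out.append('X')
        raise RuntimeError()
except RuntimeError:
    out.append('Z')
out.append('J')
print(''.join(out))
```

Execution trace: 'P' (inner try body) → 'X' (inner except AttributeError) → 'Z' (outer except RuntimeError) → 'J' (after the try/except). Output: PXZJ

Answer: PXZJ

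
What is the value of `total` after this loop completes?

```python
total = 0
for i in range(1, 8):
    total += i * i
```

Sum of squares 1² to 7² = 140
`total` takes the values: 0 → 1 → 5 → 14 → 30 → 55 → 91 → 140

Answer: 140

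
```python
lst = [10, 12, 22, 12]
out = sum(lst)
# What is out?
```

Trace:
`lst = [10, 12, 22, 12]` → lst = [10, 12, 22, 12]
`out = sum(lst)` → out = 56
So out = 56

Answer: 56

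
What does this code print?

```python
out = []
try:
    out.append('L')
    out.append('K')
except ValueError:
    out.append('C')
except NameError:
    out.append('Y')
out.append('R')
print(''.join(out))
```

Execution trace: 'L' (try body) → 'K' (try body, no exception) → 'R' (after the try/except). Output: LKR

Answer: LKR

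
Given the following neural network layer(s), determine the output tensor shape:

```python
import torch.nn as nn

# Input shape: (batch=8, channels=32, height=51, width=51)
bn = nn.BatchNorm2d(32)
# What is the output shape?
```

Input: (8, 32, 51, 51) -> Output: (8, 32, 51, 51)

Answer: (8, 32, 51, 51)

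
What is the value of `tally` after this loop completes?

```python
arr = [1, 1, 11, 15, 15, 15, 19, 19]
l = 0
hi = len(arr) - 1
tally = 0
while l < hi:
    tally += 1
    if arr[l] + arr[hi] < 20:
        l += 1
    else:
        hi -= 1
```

Steps to find pair summing to 20
`tally` takes the values: 0 → 1 → 2 → 3 → 4 → 5 → 6 → 7

Answer: 7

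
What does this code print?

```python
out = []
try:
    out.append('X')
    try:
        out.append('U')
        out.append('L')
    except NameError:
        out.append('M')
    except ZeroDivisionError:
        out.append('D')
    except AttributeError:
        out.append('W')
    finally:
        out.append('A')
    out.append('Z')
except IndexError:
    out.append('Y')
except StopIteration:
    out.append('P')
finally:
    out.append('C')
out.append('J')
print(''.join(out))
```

Execution trace: 'X' (try body) → 'U' (inner try body) → 'L' (inner try body, no exception) → 'A' (inner finally) → 'Z' (try body, no exception) → 'C' (finally) → 'J' (after the try/except). Output: XULAZCJ

Answer: XULAZCJ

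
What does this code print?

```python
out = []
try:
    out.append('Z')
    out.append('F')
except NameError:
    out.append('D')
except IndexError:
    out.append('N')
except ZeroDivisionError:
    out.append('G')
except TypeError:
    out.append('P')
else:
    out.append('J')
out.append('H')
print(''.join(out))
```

Execution trace: 'Z' (try body) → 'F' (try body, no exception) → 'J' (else) → 'H' (after the try/except). Output: ZFJH

Answer: ZFJH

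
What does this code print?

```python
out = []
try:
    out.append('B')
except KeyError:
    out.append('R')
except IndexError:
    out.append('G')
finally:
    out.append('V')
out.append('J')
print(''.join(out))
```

Execution trace: 'B' (try body, no exception) → 'V' (finally) → 'J' (after the try/except). Output: BVJ

Answer: BVJ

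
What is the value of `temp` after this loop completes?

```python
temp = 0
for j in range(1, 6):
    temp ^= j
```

XOR of 1 to 5
`temp` takes the values: 0 → 1 → 3 → 0 → 4 → 1

Answer: 1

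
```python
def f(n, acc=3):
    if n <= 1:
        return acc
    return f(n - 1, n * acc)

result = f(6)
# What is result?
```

Accumulator trace (n, acc): (6, 3) -> (5, 18) -> (4, 90) -> (3, 360) -> (2, 1080) -> (1, 2160) -> return 2160

Answer: 2160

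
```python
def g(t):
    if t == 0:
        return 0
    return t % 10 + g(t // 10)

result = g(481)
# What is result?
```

Sum of digits of 481: 1 + 8 + 4 = 13

Answer: 13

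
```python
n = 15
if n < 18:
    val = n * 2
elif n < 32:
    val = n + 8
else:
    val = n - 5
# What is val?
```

Trace:
`n = 15` → n = 15
`if n < 18: ...` → n < 18 is True → val = 30
So val = 30

Answer: 30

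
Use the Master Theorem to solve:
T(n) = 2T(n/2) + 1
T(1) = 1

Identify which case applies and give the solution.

a=2, b=2, f(n)=1. log_2(2) = 1. Since c=0 < 1, Case 1 applies: T(n) = Θ(n^log_b(a)) = O(n).

Answer: O(n) - Case 1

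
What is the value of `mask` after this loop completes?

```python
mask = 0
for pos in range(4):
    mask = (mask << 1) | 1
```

Build 4 consecutive 1-bits: 0b1111
`mask` takes the values: 0 → 1 → 3 → 7 → 15

Answer: 15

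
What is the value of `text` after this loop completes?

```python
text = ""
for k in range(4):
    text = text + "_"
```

Repeat '_' 4 times
`text` takes the values: "" → "_" → "__" → "___" → "____"

Answer: "____"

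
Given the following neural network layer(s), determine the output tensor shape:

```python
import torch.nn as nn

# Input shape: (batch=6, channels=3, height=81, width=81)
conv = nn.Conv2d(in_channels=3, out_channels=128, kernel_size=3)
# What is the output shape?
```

Input: (6, 3, 81, 81) -> Output: (6, 128, 79, 79)

Answer: (6, 128, 79, 79)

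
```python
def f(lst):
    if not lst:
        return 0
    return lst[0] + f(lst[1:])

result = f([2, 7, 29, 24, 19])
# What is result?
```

2 + 7 + 29 + 24 + 19 + 0 = 81

Answer: 81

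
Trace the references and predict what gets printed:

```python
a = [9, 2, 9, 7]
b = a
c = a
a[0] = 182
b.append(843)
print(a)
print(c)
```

Key concept: multiple aliases.
Step by step:
`a = [9, 2, 9, 7]` → a = [9, 2, 9, 7]
`b = a` → b = [9, 2, 9, 7] (same object as a)
`c = a` → c = [9, 2, 9, 7] (same object as a, b)
`a[0] = 182` → a = [182, 2, 9, 7] (same object as b, c); b = [182, 2, 9, 7] (same object as a, c); c = [182, 2, 9, 7] (same object as a, b)
`b.append(843)` → a = [182, 2, 9, 7, 843] (same object as b, c); b = [182, 2, 9, 7, 843] (same object as a, c); c = [182, 2, 9, 7, 843] (same object as a, b)
`print(a)` → prints [182, 2, 9, 7, 843]
`print(c)` → prints [182, 2, 9, 7, 843]

Answer:
[182, 2, 9, 7, 843]
[182, 2, 9, 7, 843]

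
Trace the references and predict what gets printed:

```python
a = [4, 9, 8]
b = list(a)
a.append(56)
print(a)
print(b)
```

Key concept: list() constructor creates copy.
Step by step:
`a = [4, 9, 8]` → a = [4, 9, 8]
`b = list(a)` → b = [4, 9, 8]
`a.append(56)` → a = [4, 9, 8, 56]
`print(a)` → prints [4, 9, 8, 56]
`print(b)` → prints [4, 9, 8]

Answer:
[4, 9, 8, 56]
[4, 9, 8]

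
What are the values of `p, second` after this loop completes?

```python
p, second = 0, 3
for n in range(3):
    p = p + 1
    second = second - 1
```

p goes 0→3, second goes 3→0
`p, second` takes the values: (0, 3) → (1, 3) → (1, 2) → (2, 2) → (2, 1) → (3, 1) → (3, 0)

Answer: 3, 0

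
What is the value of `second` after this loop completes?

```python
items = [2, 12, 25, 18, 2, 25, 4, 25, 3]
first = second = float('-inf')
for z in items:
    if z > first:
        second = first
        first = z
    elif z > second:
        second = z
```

Second largest (with repeats) in [2, 12, 25, 18, 2, 25, 4, 25, 3]
`second` takes the values: -inf → 2 → 12 → 18 → 25

Answer: 25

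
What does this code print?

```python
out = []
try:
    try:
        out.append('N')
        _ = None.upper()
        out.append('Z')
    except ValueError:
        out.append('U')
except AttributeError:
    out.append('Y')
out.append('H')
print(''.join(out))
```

Execution trace: 'N' (try body) → 'Y' (outer except AttributeError) → 'H' (after the try/except). Output: NYH

Answer: NYH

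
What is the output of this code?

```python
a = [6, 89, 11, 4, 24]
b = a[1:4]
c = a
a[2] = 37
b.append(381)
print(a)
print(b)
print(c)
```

Key concept: slice vs alias.
Step by step:
`a = [6, 89, 11, 4, 24]` → a = [6, 89, 11, 4, 24]
`b = a[1:4]` → b = [89, 11, 4]
`c = a` → c = [6, 89, 11, 4, 24] (same object as a)
`a[2] = 37` → a = [6, 89, 37, 4, 24] (same object as c); c = [6, 89, 37, 4, 24] (same object as a)
`b.append(381)` → b = [89, 11, 4, 381]
`print(a)` → prints [6, 89, 37, 4, 24]
`print(b)` → prints [89, 11, 4, 381]
`print(c)` → prints [6, 89, 37, 4, 24]

Answer:
[6, 89, 37, 4, 24]
[89, 11, 4, 381]
[6, 89, 37, 4, 24]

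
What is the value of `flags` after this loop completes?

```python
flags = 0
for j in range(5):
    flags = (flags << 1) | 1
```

Build 5 consecutive 1-bits: 0b11111
`flags` takes the values: 0 → 1 → 3 → 7 → 15 → 31

Answer: 31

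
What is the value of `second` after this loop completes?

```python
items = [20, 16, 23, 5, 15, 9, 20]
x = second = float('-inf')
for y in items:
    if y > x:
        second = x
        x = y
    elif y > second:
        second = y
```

Second largest (with repeats) in [20, 16, 23, 5, 15, 9, 20]
`second` takes the values: -inf → 16 → 20

Answer: 20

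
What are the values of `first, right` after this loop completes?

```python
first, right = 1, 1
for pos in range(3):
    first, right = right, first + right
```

Fibonacci: after 3 iterations
`first, right` takes the values: (1, 1) → (1, 2) → (2, 3) → (3, 5)

Answer: 3, 5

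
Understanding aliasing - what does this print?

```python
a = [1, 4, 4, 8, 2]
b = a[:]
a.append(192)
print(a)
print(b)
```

Key concept: slice [:] creates copy.
Step by step:
`a = [1, 4, 4, 8, 2]` → a = [1, 4, 4, 8, 2]
`b = a[:]` → b = [1, 4, 4, 8, 2]
`a.append(192)` → a = [1, 4, 4, 8, 2, 192]
`print(a)` → prints [1, 4, 4, 8, 2, 192]
`print(b)` → prints [1, 4, 4, 8, 2]

Answer:
[1, 4, 4, 8, 2, 192]
[1, 4, 4, 8, 2]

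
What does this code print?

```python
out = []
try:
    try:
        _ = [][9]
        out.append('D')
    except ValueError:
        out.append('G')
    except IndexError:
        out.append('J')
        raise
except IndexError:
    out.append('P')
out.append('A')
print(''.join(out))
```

Execution trace: 'J' (inner except IndexError) → 'P' (outer except IndexError) → 'A' (after the try/except). Output: JPA

Answer: JPA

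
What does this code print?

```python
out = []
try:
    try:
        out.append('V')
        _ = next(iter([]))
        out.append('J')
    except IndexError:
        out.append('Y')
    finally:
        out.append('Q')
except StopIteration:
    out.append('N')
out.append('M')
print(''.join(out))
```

Execution trace: 'V' (try body) → 'Q' (finally) → 'N' (outer except StopIteration) → 'M' (after the try/except). Output: VQNM

Answer: VQNM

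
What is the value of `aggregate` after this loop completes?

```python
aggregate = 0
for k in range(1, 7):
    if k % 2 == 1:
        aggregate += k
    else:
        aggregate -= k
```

Add odd, subtract even
`aggregate` takes the values: 0 → 1 → -1 → 2 → -2 → 3 → -3

Answer: -3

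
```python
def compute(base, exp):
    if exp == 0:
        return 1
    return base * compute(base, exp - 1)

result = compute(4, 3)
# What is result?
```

compute(4, 3) = 4 * 4 * 4 = 64

Answer: 64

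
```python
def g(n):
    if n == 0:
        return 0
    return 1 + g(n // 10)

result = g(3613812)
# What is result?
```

Count of digits of 3613812: 7

Answer: 7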